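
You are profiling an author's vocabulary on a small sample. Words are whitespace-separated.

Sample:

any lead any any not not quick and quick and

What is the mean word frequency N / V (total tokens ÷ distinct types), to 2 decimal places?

N = 10 tokens, V = 5 types.
Mean frequency = N / V = 10 / 5 = 2.00

2.00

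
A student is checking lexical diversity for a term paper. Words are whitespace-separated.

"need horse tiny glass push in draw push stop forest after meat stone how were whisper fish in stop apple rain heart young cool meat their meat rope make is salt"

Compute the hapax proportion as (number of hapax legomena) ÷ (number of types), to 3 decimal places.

Frequencies: meat:3, push:2, in:2, stop:2, need:1, horse:1, tiny:1, glass:1, draw:1, forest:1, after:1, stone:1, how:1, were:1, whisper:1, fish:1, apple:1, rain:1, heart:1, young:1, … (6 more, each freq 1)
Hapax count = 22; type count = 26.
Ratio = 22 / 26 = 0.846

0.846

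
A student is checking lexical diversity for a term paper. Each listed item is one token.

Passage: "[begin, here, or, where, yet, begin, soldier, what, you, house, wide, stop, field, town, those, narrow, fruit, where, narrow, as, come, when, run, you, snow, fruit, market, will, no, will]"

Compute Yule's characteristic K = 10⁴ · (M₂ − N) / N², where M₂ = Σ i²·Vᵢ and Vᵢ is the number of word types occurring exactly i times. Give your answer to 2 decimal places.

133.33

Frequencies: begin:2, where:2, you:2, narrow:2, fruit:2, will:2, here:1, or:1, yet:1, soldier:1, what:1, house:1, wide:1, stop:1, field:1, town:1, those:1, as:1, come:1, when:1, … (4 more, each freq 1)
N = 30. Frequency spectrum: V_1=18, V_2=6
M₂ = 1²·18 + 2²·6 = 42
K = 10000 × (42 − 30) / 30² = 133.33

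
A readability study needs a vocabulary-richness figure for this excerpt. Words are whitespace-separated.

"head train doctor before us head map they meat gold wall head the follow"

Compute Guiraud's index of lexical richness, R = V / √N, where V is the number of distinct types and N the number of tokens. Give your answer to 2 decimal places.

3.21

N = 14, V = 12.
√N = 3.741657
R = 12 / 3.741657 = 3.21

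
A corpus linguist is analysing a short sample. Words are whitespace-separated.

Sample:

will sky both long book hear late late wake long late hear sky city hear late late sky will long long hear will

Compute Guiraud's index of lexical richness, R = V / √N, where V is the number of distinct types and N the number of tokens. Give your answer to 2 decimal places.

1.88

N = 23, V = 9.
√N = 4.795832
R = 9 / 4.795832 = 1.88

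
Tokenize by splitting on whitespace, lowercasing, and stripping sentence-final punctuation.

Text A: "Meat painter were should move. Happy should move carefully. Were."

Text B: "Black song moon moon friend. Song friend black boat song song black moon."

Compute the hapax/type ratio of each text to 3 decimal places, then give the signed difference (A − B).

A: hapax=4, V=7, ratio=0.571
B: hapax=1, V=5, ratio=0.200
Difference = 0.571 − 0.200 = 0.371

0.371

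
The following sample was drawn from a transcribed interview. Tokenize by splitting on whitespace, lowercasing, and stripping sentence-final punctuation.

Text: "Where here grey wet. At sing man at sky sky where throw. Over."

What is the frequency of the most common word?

2

Frequencies: where:2, at:2, sky:2, here:1, grey:1, wet:1, sing:1, man:1, throw:1, over:1
Most common: 'where' with frequency 2.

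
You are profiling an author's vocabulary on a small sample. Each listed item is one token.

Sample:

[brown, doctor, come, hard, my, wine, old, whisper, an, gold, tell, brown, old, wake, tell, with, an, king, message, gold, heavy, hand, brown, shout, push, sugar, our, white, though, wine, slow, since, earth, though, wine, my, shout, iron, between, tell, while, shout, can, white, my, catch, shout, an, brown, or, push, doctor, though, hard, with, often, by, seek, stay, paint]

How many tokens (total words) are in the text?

60

Tokens: brown, doctor, come, hard, my, wine, old, whisper, an, gold, tell, brown, old, wake, tell, with, an, king, message, gold, heavy, hand, brown, shout, push, sugar, our, white, though, wine, slow, since, earth, though, wine, my, shout, iron, between, tell, while, shout, can, white, my, catch, shout, an, brown, or, push, doctor, though, hard, with, often, by, seek, stay, paint
N = 60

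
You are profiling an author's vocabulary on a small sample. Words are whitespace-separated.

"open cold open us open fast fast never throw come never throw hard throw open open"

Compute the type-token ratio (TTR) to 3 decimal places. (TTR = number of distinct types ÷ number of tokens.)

N = 16 tokens, V = 8 types.
TTR = V / N = 8 / 16 = 0.500

0.500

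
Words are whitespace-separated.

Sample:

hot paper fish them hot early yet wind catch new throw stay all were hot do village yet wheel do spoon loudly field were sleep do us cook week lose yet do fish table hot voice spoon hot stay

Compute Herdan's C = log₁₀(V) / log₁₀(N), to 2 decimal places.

N = 39, V = 26.
log₁₀(V) = 1.414973, log₁₀(N) = 1.591065
C = 1.414973 / 1.591065 = 0.89

0.89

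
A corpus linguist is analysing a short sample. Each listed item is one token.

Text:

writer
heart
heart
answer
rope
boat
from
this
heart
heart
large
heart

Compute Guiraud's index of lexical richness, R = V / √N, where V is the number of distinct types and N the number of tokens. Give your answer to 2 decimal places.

N = 12, V = 8.
√N = 3.464102
R = 8 / 3.464102 = 2.31

2.31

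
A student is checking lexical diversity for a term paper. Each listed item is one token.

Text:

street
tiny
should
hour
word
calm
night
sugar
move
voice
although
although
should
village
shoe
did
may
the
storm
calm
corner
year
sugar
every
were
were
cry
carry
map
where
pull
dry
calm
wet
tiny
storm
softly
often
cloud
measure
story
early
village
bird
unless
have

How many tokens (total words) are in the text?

46

Tokens: street, tiny, should, hour, word, calm, night, sugar, move, voice, although, although, should, village, shoe, did, may, the, storm, calm, corner, year, sugar, every, were, were, cry, carry, map, where, pull, dry, calm, wet, tiny, storm, softly, often, cloud, measure, story, early, village, bird, unless, have
N = 46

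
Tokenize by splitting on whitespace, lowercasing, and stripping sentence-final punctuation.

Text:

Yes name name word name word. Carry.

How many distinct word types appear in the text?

4

Distinct types: {carry, name, word, yes}
V = 4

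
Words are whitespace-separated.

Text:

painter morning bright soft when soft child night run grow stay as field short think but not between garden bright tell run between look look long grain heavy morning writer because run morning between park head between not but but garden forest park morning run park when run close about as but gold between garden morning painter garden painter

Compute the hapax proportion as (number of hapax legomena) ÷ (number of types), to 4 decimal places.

Frequencies: morning:5, run:5, between:5, but:4, garden:4, painter:3, park:3, bright:2, soft:2, when:2, as:2, not:2, look:2, child:1, night:1, grow:1, stay:1, field:1, short:1, think:1, … (11 more, each freq 1)
Hapax count = 18; type count = 31.
Ratio = 18 / 31 = 0.5806

0.5806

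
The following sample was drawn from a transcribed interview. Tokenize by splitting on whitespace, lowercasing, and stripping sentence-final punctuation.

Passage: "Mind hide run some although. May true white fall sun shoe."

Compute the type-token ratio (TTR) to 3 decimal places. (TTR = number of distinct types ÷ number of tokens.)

N = 11 tokens, V = 11 types.
TTR = V / N = 11 / 11 = 1.000

1.000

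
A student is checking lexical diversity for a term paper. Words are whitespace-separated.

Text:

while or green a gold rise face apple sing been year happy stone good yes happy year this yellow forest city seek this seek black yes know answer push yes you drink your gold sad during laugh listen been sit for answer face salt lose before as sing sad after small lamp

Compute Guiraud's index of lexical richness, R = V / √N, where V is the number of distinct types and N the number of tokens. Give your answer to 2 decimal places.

5.55

N = 52, V = 40.
√N = 7.211103
R = 40 / 7.211103 = 5.55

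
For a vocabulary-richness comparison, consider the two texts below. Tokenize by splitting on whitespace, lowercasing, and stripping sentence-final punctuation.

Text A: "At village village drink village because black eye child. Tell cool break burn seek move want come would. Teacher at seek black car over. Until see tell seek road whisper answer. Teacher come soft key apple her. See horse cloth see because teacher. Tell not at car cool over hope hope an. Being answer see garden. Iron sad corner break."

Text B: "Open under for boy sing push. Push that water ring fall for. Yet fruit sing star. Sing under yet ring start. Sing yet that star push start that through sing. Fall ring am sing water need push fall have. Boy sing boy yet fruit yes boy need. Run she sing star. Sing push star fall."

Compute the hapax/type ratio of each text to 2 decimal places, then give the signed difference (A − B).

A: hapax=23, V=38, ratio=0.61
B: hapax=7, V=21, ratio=0.33
Difference = 0.61 − 0.33 = 0.28

0.28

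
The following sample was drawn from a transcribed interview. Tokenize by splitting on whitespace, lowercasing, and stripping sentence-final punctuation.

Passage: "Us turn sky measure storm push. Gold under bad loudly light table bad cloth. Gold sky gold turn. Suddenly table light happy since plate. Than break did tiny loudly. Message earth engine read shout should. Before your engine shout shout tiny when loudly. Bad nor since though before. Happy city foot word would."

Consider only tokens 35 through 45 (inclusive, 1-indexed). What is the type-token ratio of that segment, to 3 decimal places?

0.909

Segment tokens 35–45: should, before, your, engine, shout, shout, tiny, when, loudly, bad, nor
Segment N = 11, segment V = 10.
TTR = 10 / 11 = 0.909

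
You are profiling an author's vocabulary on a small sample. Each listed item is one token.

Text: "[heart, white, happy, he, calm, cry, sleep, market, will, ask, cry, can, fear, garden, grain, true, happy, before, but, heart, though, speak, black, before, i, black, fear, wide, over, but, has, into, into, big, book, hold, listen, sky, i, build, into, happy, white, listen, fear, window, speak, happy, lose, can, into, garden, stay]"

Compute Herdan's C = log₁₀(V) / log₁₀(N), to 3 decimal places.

N = 53, V = 34.
log₁₀(V) = 1.531479, log₁₀(N) = 1.724276
C = 1.531479 / 1.724276 = 0.888

0.888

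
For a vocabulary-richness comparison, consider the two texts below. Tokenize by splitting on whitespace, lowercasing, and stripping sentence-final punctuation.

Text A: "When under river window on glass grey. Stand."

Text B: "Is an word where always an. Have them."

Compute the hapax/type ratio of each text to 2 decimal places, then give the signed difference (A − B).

A: hapax=8, V=8, ratio=1.00
B: hapax=6, V=7, ratio=0.86
Difference = 1.00 − 0.86 = 0.14

0.14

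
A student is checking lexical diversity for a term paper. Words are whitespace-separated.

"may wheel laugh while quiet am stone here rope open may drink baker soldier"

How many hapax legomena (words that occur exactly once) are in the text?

12

Frequencies: may:2, wheel:1, laugh:1, while:1, quiet:1, am:1, stone:1, here:1, rope:1, open:1, drink:1, baker:1, soldier:1
Hapax (freq=1): am, baker, drink, here, laugh, open, quiet, rope, soldier, stone, wheel, while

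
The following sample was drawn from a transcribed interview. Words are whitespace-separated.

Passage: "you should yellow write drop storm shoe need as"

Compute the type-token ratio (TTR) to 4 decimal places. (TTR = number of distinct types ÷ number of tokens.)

1.0000

N = 9 tokens, V = 9 types.
TTR = V / N = 9 / 9 = 1.0000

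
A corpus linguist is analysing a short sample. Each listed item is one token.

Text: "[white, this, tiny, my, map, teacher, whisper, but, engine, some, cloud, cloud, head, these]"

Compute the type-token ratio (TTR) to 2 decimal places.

N = 14 tokens, V = 13 types.
TTR = V / N = 13 / 14 = 0.93

0.93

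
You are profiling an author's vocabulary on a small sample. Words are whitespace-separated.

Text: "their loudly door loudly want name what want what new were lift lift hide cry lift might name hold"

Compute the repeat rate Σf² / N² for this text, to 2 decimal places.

Frequencies: lift:3, loudly:2, want:2, name:2, what:2, their:1, door:1, new:1, were:1, hide:1, cry:1, might:1, hold:1
Σf² = 33; N² = 361
Repeat rate = 33 / 361 = 0.09

0.09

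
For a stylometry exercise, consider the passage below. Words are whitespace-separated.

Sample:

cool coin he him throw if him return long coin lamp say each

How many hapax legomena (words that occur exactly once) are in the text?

9

Frequencies: coin:2, him:2, cool:1, he:1, throw:1, if:1, return:1, long:1, lamp:1, say:1, each:1
Hapax (freq=1): cool, each, he, if, lamp, long, return, say, throw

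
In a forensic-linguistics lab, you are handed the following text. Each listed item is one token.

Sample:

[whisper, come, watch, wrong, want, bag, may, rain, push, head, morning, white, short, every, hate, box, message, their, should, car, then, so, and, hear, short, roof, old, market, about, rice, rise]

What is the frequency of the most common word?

2

Frequencies: short:2, whisper:1, come:1, watch:1, wrong:1, want:1, bag:1, may:1, rain:1, push:1, head:1, morning:1, white:1, every:1, hate:1, box:1, message:1, their:1, should:1, car:1, … (10 more, each freq 1)
Most common: 'short' with frequency 2.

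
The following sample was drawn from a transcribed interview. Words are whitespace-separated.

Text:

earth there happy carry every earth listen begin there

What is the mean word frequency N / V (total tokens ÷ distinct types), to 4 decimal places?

1.2857

N = 9 tokens, V = 7 types.
Mean frequency = N / V = 9 / 7 = 1.2857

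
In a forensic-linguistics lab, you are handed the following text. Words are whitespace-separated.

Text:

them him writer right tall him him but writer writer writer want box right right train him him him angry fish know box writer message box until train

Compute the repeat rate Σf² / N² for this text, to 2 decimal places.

Frequencies: him:6, writer:5, right:3, box:3, train:2, them:1, tall:1, but:1, want:1, angry:1, fish:1, know:1, message:1, until:1
Σf² = 92; N² = 784
Repeat rate = 92 / 784 = 0.12

0.12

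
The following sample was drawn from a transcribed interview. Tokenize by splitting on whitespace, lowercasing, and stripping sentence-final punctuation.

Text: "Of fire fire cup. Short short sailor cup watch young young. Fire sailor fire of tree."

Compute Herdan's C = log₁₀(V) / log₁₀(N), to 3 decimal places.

0.750

N = 16, V = 8.
log₁₀(V) = 0.903090, log₁₀(N) = 1.204120
C = 0.903090 / 1.204120 = 0.750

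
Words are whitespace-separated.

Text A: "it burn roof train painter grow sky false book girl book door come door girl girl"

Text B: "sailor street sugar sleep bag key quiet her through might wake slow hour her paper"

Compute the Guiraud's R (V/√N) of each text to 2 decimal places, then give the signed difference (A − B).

-0.61

A: V=12, N=16, R=3.00
B: V=14, N=15, R=3.61
Difference = 3.00 − 3.61 = -0.61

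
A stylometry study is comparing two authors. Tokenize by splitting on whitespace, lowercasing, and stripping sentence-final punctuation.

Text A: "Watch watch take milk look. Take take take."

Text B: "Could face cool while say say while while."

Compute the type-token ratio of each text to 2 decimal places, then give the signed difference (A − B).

TTR(A) = 4/8 = 0.50
TTR(B) = 5/8 = 0.63
Difference = 0.50 − 0.63 = -0.13

-0.13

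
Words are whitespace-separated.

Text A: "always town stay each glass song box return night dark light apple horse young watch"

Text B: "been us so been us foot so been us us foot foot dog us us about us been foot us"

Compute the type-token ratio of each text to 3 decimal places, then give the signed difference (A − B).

TTR(A) = 15/15 = 1.000
TTR(B) = 6/20 = 0.300
Difference = 1.000 − 0.300 = 0.700

0.700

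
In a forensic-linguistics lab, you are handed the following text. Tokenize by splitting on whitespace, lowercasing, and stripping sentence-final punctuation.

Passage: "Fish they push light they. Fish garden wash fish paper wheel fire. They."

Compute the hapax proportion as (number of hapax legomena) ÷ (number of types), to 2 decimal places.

0.78

Frequencies: fish:3, they:3, push:1, light:1, garden:1, wash:1, paper:1, wheel:1, fire:1
Hapax count = 7; type count = 9.
Ratio = 7 / 9 = 0.78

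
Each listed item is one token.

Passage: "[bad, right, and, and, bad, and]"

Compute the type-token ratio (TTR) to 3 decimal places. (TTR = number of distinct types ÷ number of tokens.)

N = 6 tokens, V = 3 types.
TTR = V / N = 3 / 6 = 0.500

0.500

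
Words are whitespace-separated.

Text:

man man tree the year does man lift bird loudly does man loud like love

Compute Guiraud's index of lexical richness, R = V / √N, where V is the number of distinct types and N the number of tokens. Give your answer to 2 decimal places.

2.84

N = 15, V = 11.
√N = 3.872983
R = 11 / 3.872983 = 2.84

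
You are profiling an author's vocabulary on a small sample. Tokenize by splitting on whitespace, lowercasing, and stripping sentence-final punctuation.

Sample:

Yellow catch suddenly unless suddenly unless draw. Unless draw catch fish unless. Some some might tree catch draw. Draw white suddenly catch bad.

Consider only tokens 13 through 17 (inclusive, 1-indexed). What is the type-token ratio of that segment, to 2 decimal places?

0.80

Segment tokens 13–17: some, some, might, tree, catch
Segment N = 5, segment V = 4.
TTR = 4 / 5 = 0.80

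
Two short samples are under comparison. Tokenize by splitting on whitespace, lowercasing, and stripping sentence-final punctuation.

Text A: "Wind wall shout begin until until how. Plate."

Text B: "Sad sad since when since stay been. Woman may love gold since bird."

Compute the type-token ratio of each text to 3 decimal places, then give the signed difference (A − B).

0.106

TTR(A) = 7/8 = 0.875
TTR(B) = 10/13 = 0.769
Difference = 0.875 − 0.769 = 0.106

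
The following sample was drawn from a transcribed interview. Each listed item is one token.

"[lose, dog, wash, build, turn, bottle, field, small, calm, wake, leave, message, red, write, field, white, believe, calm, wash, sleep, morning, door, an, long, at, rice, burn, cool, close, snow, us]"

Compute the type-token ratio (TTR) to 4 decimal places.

0.9032

N = 31 tokens, V = 28 types.
TTR = V / N = 28 / 31 = 0.9032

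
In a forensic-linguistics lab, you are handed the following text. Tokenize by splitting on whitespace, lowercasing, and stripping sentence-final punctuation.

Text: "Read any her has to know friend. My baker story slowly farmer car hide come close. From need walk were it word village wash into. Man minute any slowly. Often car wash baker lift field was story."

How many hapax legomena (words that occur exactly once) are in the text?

Frequencies: any:2, baker:2, story:2, slowly:2, car:2, wash:2, read:1, her:1, has:1, to:1, know:1, friend:1, my:1, farmer:1, hide:1, come:1, close:1, from:1, need:1, walk:1, … (11 more, each freq 1)
Hapax (freq=1): close, come, farmer, field, friend, from, has, her, hide, into, it, know, lift, man, minute, my, need, often, read, to, village, walk, was, were, word

25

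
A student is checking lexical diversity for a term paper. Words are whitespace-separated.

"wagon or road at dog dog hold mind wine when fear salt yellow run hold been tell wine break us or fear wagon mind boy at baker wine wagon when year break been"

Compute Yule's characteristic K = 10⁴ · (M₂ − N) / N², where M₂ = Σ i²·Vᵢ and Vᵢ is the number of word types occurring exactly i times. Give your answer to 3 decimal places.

275.482

Frequencies: wagon:3, wine:3, or:2, at:2, dog:2, hold:2, mind:2, when:2, fear:2, been:2, break:2, road:1, salt:1, yellow:1, run:1, tell:1, us:1, boy:1, baker:1, year:1
N = 33. Frequency spectrum: V_1=9, V_2=9, V_3=2
M₂ = 1²·9 + 2²·9 + 3²·2 = 63
K = 10000 × (63 − 33) / 33² = 275.482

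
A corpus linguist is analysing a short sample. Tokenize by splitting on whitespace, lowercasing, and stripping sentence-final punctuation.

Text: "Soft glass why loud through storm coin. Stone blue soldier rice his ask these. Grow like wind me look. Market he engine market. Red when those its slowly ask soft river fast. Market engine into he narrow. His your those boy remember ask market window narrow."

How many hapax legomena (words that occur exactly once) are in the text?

Frequencies: market:4, ask:3, soft:2, his:2, he:2, engine:2, those:2, narrow:2, glass:1, why:1, loud:1, through:1, storm:1, coin:1, stone:1, blue:1, soldier:1, rice:1, these:1, grow:1, … (15 more, each freq 1)
Hapax (freq=1): blue, boy, coin, fast, glass, grow, into, its, like, look, loud, me, red, remember, rice, river, slowly, soldier, stone, storm, these, through, when, why, wind, window, your

27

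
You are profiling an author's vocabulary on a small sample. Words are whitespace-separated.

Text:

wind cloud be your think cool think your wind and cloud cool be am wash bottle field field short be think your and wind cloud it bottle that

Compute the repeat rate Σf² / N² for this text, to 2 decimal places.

0.08

Frequencies: wind:3, cloud:3, be:3, your:3, think:3, cool:2, and:2, bottle:2, field:2, am:1, wash:1, short:1, it:1, that:1
Σf² = 66; N² = 784
Repeat rate = 66 / 784 = 0.08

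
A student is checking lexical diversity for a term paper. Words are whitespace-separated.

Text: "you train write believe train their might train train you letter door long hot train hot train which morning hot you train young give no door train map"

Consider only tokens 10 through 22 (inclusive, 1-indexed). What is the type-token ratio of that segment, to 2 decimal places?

0.62

Segment tokens 10–22: you, letter, door, long, hot, train, hot, train, which, morning, hot, you, train
Segment N = 13, segment V = 8.
TTR = 8 / 13 = 0.62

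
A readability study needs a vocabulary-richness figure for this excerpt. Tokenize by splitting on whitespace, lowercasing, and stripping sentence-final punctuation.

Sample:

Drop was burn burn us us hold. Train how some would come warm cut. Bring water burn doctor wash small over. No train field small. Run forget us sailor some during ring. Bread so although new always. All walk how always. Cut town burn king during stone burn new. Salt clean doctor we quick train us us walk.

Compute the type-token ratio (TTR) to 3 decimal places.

N = 58 tokens, V = 39 types.
TTR = V / N = 39 / 58 = 0.672

0.672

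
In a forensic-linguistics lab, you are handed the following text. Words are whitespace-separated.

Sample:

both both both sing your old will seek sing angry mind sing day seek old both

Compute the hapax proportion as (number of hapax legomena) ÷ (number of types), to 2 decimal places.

Frequencies: both:4, sing:3, old:2, seek:2, your:1, will:1, angry:1, mind:1, day:1
Hapax count = 5; type count = 9.
Ratio = 5 / 9 = 0.56

0.56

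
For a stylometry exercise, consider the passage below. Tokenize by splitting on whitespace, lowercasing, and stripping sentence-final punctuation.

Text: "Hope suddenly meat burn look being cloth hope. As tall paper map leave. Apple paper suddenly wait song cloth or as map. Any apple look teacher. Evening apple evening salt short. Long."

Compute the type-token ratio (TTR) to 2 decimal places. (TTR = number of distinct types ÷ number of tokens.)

N = 32 tokens, V = 22 types.
TTR = V / N = 22 / 32 = 0.69

0.69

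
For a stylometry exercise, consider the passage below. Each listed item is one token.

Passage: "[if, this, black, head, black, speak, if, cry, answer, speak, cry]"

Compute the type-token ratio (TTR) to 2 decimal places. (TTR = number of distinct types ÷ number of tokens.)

0.64

N = 11 tokens, V = 7 types.
TTR = V / N = 7 / 11 = 0.64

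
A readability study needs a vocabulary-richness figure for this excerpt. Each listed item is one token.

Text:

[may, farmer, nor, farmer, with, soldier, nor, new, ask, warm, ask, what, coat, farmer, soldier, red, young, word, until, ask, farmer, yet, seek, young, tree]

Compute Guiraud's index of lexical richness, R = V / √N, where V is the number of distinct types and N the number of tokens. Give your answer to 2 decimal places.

N = 25, V = 17.
√N = 5.000000
R = 17 / 5.000000 = 3.40

3.40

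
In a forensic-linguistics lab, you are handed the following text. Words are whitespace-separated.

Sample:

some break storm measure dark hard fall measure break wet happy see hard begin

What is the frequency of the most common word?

2

Frequencies: break:2, measure:2, hard:2, some:1, storm:1, dark:1, fall:1, wet:1, happy:1, see:1, begin:1
Most common: 'break' with frequency 2.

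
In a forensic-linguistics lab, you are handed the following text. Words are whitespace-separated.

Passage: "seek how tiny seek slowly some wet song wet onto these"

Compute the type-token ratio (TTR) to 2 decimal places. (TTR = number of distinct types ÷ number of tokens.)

0.82

N = 11 tokens, V = 9 types.
TTR = V / N = 9 / 11 = 0.82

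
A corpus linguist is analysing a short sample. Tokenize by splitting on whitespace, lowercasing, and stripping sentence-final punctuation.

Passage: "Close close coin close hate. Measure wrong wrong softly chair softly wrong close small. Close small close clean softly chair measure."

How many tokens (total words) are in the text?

21

Tokens: close, close, coin, close, hate, measure, wrong, wrong, softly, chair, softly, wrong, close, small, close, small, close, clean, softly, chair, measure
N = 21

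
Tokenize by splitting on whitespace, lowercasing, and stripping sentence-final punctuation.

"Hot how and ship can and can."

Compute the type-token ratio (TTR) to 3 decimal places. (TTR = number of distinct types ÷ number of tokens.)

N = 7 tokens, V = 5 types.
TTR = V / N = 5 / 7 = 0.714

0.714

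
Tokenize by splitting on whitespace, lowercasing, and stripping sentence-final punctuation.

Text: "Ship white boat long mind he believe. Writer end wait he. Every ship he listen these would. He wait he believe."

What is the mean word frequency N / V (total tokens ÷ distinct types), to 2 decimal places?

1.50

N = 21 tokens, V = 14 types.
Mean frequency = N / V = 21 / 14 = 1.50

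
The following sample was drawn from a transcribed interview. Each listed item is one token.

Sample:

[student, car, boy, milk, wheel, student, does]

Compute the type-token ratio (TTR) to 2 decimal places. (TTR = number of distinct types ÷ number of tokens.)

0.86

N = 7 tokens, V = 6 types.
TTR = V / N = 6 / 7 = 0.86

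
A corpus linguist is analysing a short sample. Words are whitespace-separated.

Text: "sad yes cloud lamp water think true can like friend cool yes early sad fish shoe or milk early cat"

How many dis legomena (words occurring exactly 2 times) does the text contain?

3

Frequencies: sad:2, yes:2, early:2, cloud:1, lamp:1, water:1, think:1, true:1, can:1, like:1, friend:1, cool:1, fish:1, shoe:1, or:1, milk:1, cat:1
Words with frequency 2: early, sad, yes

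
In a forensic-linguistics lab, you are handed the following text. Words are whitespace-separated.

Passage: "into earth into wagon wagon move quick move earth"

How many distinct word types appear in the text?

5

Distinct types: {earth, into, move, quick, wagon}
V = 5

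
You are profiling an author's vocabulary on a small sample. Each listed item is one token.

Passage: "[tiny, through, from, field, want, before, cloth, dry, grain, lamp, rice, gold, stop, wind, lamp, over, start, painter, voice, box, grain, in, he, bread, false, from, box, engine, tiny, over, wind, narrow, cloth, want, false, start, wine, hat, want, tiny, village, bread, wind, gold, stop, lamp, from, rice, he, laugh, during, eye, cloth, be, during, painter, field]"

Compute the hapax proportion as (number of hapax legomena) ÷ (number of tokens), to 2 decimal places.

Frequencies: tiny:3, from:3, want:3, cloth:3, lamp:3, wind:3, field:2, grain:2, rice:2, gold:2, stop:2, over:2, start:2, painter:2, box:2, he:2, bread:2, false:2, during:2, through:1, … (12 more, each freq 1)
Hapax count = 13; token count = 57.
Ratio = 13 / 57 = 0.23

0.23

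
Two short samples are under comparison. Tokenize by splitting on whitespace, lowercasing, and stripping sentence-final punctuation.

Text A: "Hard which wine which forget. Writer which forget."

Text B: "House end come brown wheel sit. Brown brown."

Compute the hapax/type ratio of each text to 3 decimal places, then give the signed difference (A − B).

A: hapax=3, V=5, ratio=0.600
B: hapax=5, V=6, ratio=0.833
Difference = 0.600 − 0.833 = -0.233

-0.233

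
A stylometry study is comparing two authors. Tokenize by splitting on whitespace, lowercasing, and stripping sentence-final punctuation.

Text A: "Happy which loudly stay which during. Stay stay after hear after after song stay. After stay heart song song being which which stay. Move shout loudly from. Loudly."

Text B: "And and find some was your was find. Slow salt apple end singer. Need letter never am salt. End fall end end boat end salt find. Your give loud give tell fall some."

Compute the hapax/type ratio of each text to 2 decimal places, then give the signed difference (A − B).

0.09

A: hapax=8, V=13, ratio=0.62
B: hapax=10, V=19, ratio=0.53
Difference = 0.62 − 0.53 = 0.09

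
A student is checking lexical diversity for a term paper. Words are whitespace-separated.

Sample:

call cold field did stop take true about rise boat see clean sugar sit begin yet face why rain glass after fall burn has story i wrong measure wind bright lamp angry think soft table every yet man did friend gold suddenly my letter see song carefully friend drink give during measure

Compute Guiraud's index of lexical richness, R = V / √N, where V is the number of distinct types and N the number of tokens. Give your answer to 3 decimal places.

6.518

N = 52, V = 47.
√N = 7.211103
R = 47 / 7.211103 = 6.518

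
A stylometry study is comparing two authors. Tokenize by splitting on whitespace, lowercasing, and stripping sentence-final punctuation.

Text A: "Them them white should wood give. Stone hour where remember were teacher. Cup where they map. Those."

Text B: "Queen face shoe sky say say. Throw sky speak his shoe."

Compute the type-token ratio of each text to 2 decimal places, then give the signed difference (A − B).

TTR(A) = 15/17 = 0.88
TTR(B) = 8/11 = 0.73
Difference = 0.88 − 0.73 = 0.15

0.15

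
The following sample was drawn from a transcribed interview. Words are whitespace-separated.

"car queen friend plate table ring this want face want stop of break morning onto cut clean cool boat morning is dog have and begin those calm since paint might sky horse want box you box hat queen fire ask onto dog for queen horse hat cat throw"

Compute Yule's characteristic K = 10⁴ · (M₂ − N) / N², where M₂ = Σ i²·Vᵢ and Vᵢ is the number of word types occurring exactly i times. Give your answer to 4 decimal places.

Frequencies: queen:3, want:3, morning:2, onto:2, dog:2, horse:2, box:2, hat:2, car:1, friend:1, plate:1, table:1, ring:1, this:1, face:1, stop:1, of:1, break:1, cut:1, clean:1, … (18 more, each freq 1)
N = 48. Frequency spectrum: V_1=30, V_2=6, V_3=2
M₂ = 1²·30 + 2²·6 + 3²·2 = 72
K = 10000 × (72 − 48) / 48² = 104.1667

104.1667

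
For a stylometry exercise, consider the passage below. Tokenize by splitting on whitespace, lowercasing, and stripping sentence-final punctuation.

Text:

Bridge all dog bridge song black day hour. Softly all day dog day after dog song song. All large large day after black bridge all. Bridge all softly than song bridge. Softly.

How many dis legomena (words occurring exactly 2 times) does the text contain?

3

Frequencies: bridge:5, all:5, song:4, day:4, dog:3, softly:3, black:2, after:2, large:2, hour:1, than:1
Words with frequency 2: after, black, large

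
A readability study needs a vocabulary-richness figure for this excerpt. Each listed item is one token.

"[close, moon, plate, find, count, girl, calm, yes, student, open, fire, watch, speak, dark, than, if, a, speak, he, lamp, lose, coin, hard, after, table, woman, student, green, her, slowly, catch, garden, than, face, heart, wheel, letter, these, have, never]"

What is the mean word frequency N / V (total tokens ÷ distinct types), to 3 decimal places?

N = 40 tokens, V = 37 types.
Mean frequency = N / V = 40 / 37 = 1.081

1.081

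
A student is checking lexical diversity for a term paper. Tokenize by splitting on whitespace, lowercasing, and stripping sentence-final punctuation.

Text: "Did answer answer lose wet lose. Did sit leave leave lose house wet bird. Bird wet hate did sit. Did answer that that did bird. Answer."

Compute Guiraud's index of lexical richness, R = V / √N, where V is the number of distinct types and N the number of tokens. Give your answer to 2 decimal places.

N = 26, V = 10.
√N = 5.099020
R = 10 / 5.099020 = 1.96

1.96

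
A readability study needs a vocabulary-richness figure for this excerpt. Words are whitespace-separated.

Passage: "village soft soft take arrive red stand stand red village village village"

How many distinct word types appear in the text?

Distinct types: {arrive, red, soft, stand, take, village}
V = 6

6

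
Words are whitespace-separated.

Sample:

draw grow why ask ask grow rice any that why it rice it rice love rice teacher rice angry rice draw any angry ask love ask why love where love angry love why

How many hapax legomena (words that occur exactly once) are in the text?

Frequencies: rice:6, love:5, why:4, ask:4, angry:3, draw:2, grow:2, any:2, it:2, that:1, teacher:1, where:1
Hapax (freq=1): teacher, that, where

3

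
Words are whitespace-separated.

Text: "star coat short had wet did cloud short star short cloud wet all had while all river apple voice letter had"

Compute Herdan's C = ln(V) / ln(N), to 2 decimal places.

N = 21, V = 13.
ln(V) = 2.564949, ln(N) = 3.044522
C = 2.564949 / 3.044522 = 0.84

0.84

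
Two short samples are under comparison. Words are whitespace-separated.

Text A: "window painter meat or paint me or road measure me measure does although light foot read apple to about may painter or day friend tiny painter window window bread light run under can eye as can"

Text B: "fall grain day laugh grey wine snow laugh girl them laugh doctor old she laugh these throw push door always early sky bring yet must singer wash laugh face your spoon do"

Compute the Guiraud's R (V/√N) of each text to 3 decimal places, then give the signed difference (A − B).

A: V=26, N=36, R=4.333
B: V=28, N=32, R=4.950
Difference = 4.333 − 4.950 = -0.617

-0.617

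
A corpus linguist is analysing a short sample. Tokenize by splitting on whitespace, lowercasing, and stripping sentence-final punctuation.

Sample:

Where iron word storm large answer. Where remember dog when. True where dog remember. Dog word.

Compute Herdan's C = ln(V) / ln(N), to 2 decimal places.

N = 16, V = 10.
ln(V) = 2.302585, ln(N) = 2.772589
C = 2.302585 / 2.772589 = 0.83

0.83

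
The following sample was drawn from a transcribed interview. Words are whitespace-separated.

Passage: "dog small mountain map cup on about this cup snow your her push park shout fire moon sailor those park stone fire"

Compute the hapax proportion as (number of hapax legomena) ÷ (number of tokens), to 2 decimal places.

Frequencies: cup:2, park:2, fire:2, dog:1, small:1, mountain:1, map:1, on:1, about:1, this:1, snow:1, your:1, her:1, push:1, shout:1, moon:1, sailor:1, those:1, stone:1
Hapax count = 16; token count = 22.
Ratio = 16 / 22 = 0.73

0.73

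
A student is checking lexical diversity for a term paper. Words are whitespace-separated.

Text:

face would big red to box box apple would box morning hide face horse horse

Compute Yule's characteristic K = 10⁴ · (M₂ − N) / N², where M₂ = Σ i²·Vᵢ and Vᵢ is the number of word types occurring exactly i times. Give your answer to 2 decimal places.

Frequencies: box:3, face:2, would:2, horse:2, big:1, red:1, to:1, apple:1, morning:1, hide:1
N = 15. Frequency spectrum: V_1=6, V_2=3, V_3=1
M₂ = 1²·6 + 2²·3 + 3²·1 = 27
K = 10000 × (27 − 15) / 15² = 533.33

533.33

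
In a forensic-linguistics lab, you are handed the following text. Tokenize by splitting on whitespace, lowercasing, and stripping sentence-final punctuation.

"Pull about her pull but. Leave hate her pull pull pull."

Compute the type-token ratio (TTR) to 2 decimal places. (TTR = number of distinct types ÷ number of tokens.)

0.55

N = 11 tokens, V = 6 types.
TTR = V / N = 6 / 11 = 0.55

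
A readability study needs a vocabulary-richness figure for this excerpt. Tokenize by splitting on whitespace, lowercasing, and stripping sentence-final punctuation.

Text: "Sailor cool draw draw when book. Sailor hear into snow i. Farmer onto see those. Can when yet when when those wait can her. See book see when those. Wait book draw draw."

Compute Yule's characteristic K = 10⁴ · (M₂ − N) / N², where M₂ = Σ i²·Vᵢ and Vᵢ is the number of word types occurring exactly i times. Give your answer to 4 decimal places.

Frequencies: when:5, draw:4, book:3, see:3, those:3, sailor:2, can:2, wait:2, cool:1, hear:1, into:1, snow:1, i:1, farmer:1, onto:1, yet:1, her:1
N = 33. Frequency spectrum: V_1=9, V_2=3, V_3=3, V_4=1, V_5=1
M₂ = 1²·9 + 2²·3 + 3²·3 + 4²·1 + 5²·1 = 89
K = 10000 × (89 − 33) / 33² = 514.2332

514.2332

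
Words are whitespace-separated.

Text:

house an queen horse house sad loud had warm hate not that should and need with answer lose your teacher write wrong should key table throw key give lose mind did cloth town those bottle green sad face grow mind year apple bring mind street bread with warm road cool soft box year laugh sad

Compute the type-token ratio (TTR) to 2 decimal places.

0.80

N = 55 tokens, V = 44 types.
TTR = V / N = 44 / 55 = 0.80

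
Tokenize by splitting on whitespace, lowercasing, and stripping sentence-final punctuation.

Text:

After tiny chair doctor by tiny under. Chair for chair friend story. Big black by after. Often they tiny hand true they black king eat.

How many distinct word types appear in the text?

17

Distinct types: {after, big, black, by, chair, doctor, eat, for, friend, hand, king, often, story, they, tiny, true, under}
V = 17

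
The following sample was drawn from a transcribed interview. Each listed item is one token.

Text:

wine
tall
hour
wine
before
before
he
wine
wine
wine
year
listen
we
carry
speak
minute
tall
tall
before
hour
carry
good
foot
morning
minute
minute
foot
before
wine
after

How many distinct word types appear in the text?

Distinct types: {after, before, carry, foot, good, he, hour, listen, minute, morning, speak, tall, we, wine, year}
V = 15

15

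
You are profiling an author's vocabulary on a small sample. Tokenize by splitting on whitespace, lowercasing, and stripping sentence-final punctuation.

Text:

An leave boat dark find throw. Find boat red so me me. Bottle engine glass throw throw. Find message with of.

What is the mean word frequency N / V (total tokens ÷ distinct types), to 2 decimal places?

N = 21 tokens, V = 15 types.
Mean frequency = N / V = 21 / 15 = 1.40

1.40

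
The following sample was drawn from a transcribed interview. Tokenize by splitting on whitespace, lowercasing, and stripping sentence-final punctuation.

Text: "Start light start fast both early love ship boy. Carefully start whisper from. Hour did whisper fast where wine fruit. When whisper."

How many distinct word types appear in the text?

Distinct types: {both, boy, carefully, did, early, fast, from, fruit, hour, light, love, ship, start, when, where, whisper, wine}
V = 17

17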